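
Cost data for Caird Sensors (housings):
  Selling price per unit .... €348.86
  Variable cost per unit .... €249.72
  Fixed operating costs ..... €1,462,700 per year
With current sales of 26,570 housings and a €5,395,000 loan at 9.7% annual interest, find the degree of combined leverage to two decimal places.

4.06

Total contribution margin = 26,570 × €99.14 = €2,634,149.80.
EBIT = €2,634,149.80 − €1,462,700 = €1,171,449.80. Interest = €523,315.00, so EBIT − I = €648,134.80.
Degree of total leverage = total CM / (EBIT − interest) = €2,634,149.80 / €648,134.80 = 4.0642.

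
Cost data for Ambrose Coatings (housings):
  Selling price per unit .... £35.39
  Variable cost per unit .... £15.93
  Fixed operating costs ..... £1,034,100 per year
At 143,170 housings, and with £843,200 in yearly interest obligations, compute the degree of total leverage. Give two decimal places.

Total contribution margin = 143,170 × £19.46 = £2,786,088.20.
EBIT = £2,786,088.20 − £1,034,100 = £1,751,988.20. Interest = £843,200.00.
DOL = £2,786,088.20 ÷ £1,751,988.20 = 1.5902; DFL = £1,751,988.20 ÷ £908,788.20 = 1.9278.
Combined leverage = 1.5902 × 1.9278 = 3.0656.

3.07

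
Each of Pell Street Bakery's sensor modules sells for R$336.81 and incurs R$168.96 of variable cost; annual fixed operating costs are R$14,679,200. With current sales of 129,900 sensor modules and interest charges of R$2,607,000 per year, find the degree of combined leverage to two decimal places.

Total contribution margin = 129,900 × R$167.85 = R$21,803,715.00.
Operating income = contribution − fixed costs = R$21,803,715.00 − R$14,679,200 = R$7,124,515.00. Interest = R$2,607,000.00.
DOL = R$21,803,715.00 ÷ R$7,124,515.00 = 3.0604; DFL = R$7,124,515.00 ÷ R$4,517,515.00 = 1.5771.
Combined leverage = 3.0604 × 1.5771 = 4.8266.

4.83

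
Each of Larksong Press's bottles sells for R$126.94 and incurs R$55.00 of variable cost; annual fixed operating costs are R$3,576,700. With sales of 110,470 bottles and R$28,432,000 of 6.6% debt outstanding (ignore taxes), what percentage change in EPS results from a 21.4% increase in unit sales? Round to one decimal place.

+68.2%

Total contribution margin = 110,470 × R$71.94 = R$7,947,211.80.
EBIT = R$7,947,211.80 − R$3,576,700 = R$4,370,511.80.
Interest = R$1,876,512.00, so EBIT − I = R$2,493,999.80.
DCL = total CM / (EBIT − I) = R$7,947,211.80 / R$2,493,999.80 = 3.1865.
%ΔEPS = DCL × %ΔSales = 3.1865 × +21.4% = +68.2%.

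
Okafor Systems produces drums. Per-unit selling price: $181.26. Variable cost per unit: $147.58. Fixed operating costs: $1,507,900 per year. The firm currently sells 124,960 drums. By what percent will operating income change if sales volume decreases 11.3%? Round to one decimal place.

Contribution at this volume is 124,960 × $33.68 = $4,208,652.80.
Operating income = contribution − fixed costs = $4,208,652.80 − $1,507,900 = $2,700,752.80.
DOL = contribution ÷ EBIT = $4,208,652.80 ÷ $2,700,752.80 = 1.5583.
Operating income changes by 1.5583 × -11.3% = -17.6%.

-17.6%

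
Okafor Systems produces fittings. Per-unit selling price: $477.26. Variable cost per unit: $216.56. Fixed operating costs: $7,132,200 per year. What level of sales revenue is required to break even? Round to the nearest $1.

$13,056,823

Contribution margin per unit = $477.26 − $216.56 = $260.70, a CM ratio of $260.70 ÷ $477.26 = 0.5462.
Break-even revenue = fixed costs × price ÷ CM = $7,132,200 × $477.26 ÷ $260.70 = $13,056,823.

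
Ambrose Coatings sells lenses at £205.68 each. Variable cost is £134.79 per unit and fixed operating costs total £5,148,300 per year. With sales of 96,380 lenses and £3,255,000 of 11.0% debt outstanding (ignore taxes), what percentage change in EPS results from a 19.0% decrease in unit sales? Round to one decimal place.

At 96,380 units, contribution = 96,380 × £70.89 = £6,832,378.20.
Operating income = contribution − fixed costs = £6,832,378.20 − £5,148,300 = £1,684,078.20.
Interest = £358,050.00, so EBIT − I = £1,326,028.20.
Degree of combined leverage = contribution ÷ (EBIT − I) = £6,832,378.20 ÷ £1,326,028.20 = 5.1525.
EPS therefore changes by 5.1525 × (-19.0%) = -97.9%.

-97.9%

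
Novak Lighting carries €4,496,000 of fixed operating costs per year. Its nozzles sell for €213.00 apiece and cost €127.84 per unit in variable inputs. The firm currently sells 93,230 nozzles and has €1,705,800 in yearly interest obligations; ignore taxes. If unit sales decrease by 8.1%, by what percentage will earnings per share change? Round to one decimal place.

Total contribution margin = 93,230 × €85.16 = €7,939,466.80.
EBIT = €7,939,466.80 − €4,496,000 = €3,443,466.80.
After interest of €1,705,800.00, pre-tax earnings = €1,737,666.80.
Degree of combined leverage = contribution ÷ (EBIT − I) = €7,939,466.80 ÷ €1,737,666.80 = 4.5690.
%ΔEPS = DCL × %ΔSales = 4.5690 × -8.1% = -37.0%.

-37.0%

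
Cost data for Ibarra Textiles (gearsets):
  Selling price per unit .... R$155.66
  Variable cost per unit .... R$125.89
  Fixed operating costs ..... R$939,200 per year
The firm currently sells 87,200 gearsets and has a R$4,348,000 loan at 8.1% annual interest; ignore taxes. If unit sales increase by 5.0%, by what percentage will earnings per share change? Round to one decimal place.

+9.9%

At 87,200 units, contribution = 87,200 × R$29.77 = R$2,595,944.00.
Subtracting fixed costs: EBIT = R$2,595,944.00 − R$939,200 = R$1,656,744.00.
After interest of R$352,188.00, pre-tax earnings = R$1,304,556.00.
Degree of combined leverage = contribution ÷ (EBIT − I) = R$2,595,944.00 ÷ R$1,304,556.00 = 1.9899.
%ΔEPS = DCL × %ΔSales = 1.9899 × +5.0% = +9.9%.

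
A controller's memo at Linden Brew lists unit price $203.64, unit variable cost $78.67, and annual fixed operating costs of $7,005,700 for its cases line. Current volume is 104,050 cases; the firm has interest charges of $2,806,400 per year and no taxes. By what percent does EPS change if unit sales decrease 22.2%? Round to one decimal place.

At 104,050 units, contribution = 104,050 × $124.97 = $13,003,128.50.
EBIT = $13,003,128.50 − $7,005,700 = $5,997,428.50.
After interest of $2,806,400.00, pre-tax earnings = $3,191,028.50.
DCL = total CM / (EBIT − I) = $13,003,128.50 / $3,191,028.50 = 4.0749.
%ΔEPS = DCL × %ΔSales = 4.0749 × -22.2% = -90.5%.

-90.5%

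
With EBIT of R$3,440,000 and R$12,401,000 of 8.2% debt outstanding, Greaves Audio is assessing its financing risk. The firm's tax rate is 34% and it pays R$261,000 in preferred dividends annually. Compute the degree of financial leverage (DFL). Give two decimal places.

Annual interest charges come to R$1,016,882.00.
Pre-tax preferred-dividend burden = R$261,000 ÷ (1 − 0.34) = R$395,454.55.
DFL = EBIT ÷ [EBIT − I − D_p/(1−t)] = R$3,440,000 ÷ [R$3,440,000 − R$1,016,882.00 − R$395,454.55] = R$3,440,000 ÷ R$2,027,663.45 = 1.6965.

1.70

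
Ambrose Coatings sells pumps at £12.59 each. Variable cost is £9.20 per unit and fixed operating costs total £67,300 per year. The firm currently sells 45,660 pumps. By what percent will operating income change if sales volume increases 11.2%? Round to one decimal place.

At 45,660 units, contribution = 45,660 × £3.39 = £154,787.40.
Subtracting fixed costs: EBIT = £154,787.40 − £67,300 = £87,487.40.
Degree of operating leverage = £154,787.40 / £87,487.40 = 1.7693.
So EBIT moves 1.7693 × (+11.2%) = +19.8%.

+19.8%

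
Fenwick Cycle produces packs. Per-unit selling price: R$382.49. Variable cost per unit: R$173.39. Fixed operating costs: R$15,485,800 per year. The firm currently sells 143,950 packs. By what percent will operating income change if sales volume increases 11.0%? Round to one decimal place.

+22.7%

Contribution at this volume is 143,950 × R$209.10 = R$30,099,945.00.
EBIT = R$30,099,945.00 − R$15,485,800 = R$14,614,145.00.
DOL = contribution ÷ EBIT = R$30,099,945.00 ÷ R$14,614,145.00 = 2.0596.
Operating income changes by 2.0596 × +11.0% = +22.7%.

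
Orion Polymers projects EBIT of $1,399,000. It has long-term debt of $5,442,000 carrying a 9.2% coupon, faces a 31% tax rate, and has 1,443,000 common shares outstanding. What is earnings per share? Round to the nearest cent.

$0.43

Pre-tax income = $1,399,000 − $500,664.00 = $898,336.00.
After tax at 31%: net income = $898,336.00 × 0.69 = $619,851.84.
Per share: $619,851.84 / 1,443,000 shares = $0.43.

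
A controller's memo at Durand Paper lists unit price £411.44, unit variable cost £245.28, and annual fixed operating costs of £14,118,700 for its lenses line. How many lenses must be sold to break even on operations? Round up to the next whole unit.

84,971 lenses

Unit CM = price − variable cost = £411.44 − £245.28 = £166.16.
Units to break even: £14,118,700 ÷ £166.16 = 84,970.51, rounded up to 84,971.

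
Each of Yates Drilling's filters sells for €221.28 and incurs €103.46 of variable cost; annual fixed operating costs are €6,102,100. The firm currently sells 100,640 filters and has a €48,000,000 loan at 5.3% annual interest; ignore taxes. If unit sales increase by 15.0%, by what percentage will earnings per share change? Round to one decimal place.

+55.4%

At 100,640 units, contribution = 100,640 × €117.82 = €11,857,404.80.
Operating income = contribution − fixed costs = €11,857,404.80 − €6,102,100 = €5,755,304.80.
Interest = €2,544,000.00, so EBIT − I = €3,211,304.80.
DCL = total CM / (EBIT − I) = €11,857,404.80 / €3,211,304.80 = 3.6924.
%ΔEPS = DCL × %ΔSales = 3.6924 × +15.0% = +55.4%.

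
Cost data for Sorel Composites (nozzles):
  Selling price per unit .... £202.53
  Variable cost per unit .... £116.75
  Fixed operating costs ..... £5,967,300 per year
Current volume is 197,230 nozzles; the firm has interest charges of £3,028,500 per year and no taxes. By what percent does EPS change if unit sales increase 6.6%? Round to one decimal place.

Total contribution margin = 197,230 × £85.78 = £16,918,389.40.
EBIT = £16,918,389.40 − £5,967,300 = £10,951,089.40.
Interest = £3,028,500.00, so EBIT − I = £7,922,589.40.
DCL = total CM / (EBIT − I) = £16,918,389.40 / £7,922,589.40 = 2.1355.
%ΔEPS = DCL × %ΔSales = 2.1355 × +6.6% = +14.1%.

+14.1%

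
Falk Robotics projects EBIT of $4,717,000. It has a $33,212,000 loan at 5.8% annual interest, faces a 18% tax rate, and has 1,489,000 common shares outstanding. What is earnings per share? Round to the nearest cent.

$1.54

Pre-tax income = $4,717,000 − $1,926,296.00 = $2,790,704.00.
Net income = $2,790,704.00 × (1 − 0.18) = $2,288,377.28.
EPS = $2,288,377.28 ÷ 1,489,000 = $1.54.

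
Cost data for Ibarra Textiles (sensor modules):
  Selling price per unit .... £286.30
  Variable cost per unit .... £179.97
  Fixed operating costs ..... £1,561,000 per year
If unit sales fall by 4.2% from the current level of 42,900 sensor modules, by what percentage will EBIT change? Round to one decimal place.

-6.4%

Contribution at this volume is 42,900 × £106.33 = £4,561,557.00.
Operating income = contribution − fixed costs = £4,561,557.00 − £1,561,000 = £3,000,557.00.
DOL = contribution ÷ EBIT = £4,561,557.00 ÷ £3,000,557.00 = 1.5202.
%ΔEBIT = DOL × %ΔSales = 1.5202 × -4.2% = -6.4%.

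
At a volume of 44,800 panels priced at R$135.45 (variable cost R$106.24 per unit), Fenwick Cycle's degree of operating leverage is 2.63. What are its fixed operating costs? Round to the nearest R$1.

Total contribution margin = 44,800 × R$29.21 = R$1,308,608.00.
Since DOL = CM ÷ EBIT, EBIT = R$1,308,608.00 ÷ 2.63 = R$497,569.58.
Fixed costs = CM − EBIT = R$1,308,608.00 − R$497,569.58 = R$811,038.

R$811,038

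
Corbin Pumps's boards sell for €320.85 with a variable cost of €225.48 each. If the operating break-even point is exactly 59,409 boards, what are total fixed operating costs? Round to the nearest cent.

€5,665,836.33

Unit CM = price − variable cost = €320.85 − €225.48 = €95.37.
Since BE = FC / CM, FC = 59,409 × €95.37 = €5,665,836.33.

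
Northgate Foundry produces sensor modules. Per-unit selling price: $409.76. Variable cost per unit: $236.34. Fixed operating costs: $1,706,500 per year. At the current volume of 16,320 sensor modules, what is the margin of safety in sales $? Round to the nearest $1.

Unit CM = price − variable cost = $409.76 − $236.34 = $173.42. Break-even units = $1,706,500 ÷ $173.42 = 9,840.27; break-even revenue = 9,840.27 × $409.76 = $4,032,149.93.
Actual sales revenue = 16,320 × $409.76 = $6,687,283.20.
Margin of safety = $6,687,283.20 − $4,032,149.93 = $2,655,133.

$2,655,133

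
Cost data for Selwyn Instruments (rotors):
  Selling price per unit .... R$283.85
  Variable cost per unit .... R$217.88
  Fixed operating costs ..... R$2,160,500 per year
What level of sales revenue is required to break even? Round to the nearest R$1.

CM per unit = R$283.85 − R$217.88 = R$65.97; CM ratio = R$65.97 / R$283.85 = 0.2324.
Break-even revenue = fixed costs × price ÷ CM = R$2,160,500 × R$283.85 ÷ R$65.97 = R$9,296,012.

R$9,296,012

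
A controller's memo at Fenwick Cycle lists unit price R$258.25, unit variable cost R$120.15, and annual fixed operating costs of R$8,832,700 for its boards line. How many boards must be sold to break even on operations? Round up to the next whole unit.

Contribution margin per unit = R$258.25 − R$120.15 = R$138.10.
Break-even Q = R$8,832,700 / R$138.10 = 63,958.73 → 63,959 boards.

63,959 boards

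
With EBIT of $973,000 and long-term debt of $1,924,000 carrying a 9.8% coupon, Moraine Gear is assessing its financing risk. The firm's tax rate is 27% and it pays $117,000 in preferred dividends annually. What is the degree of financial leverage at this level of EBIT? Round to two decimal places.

1.56

Interest = $188,552.00.
Pre-tax preferred-dividend burden = $117,000 ÷ (1 − 0.27) = $160,273.97.
DFL = EBIT ÷ [EBIT − I − D_p/(1−t)] = $973,000 ÷ [$973,000 − $188,552.00 − $160,273.97] = $973,000 ÷ $624,174.03 = 1.5589.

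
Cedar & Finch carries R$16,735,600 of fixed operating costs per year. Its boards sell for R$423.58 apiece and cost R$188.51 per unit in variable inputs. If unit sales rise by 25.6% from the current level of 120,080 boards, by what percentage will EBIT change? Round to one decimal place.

At 120,080 units, contribution = 120,080 × R$235.07 = R$28,227,205.60.
Operating income = contribution − fixed costs = R$28,227,205.60 − R$16,735,600 = R$11,491,605.60.
DOL = contribution ÷ EBIT = R$28,227,205.60 ÷ R$11,491,605.60 = 2.4563.
So EBIT moves 2.4563 × (+25.6%) = +62.9%.

+62.9%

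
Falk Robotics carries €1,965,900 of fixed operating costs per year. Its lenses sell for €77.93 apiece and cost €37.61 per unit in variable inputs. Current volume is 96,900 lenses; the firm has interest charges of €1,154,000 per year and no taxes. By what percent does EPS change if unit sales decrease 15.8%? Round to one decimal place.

-78.4%

At 96,900 units, contribution = 96,900 × €40.32 = €3,907,008.00.
Subtracting fixed costs: EBIT = €3,907,008.00 − €1,965,900 = €1,941,108.00.
After interest of €1,154,000.00, pre-tax earnings = €787,108.00.
Degree of combined leverage = contribution ÷ (EBIT − I) = €3,907,008.00 ÷ €787,108.00 = 4.9638.
EPS therefore changes by 4.9638 × (-15.8%) = -78.4%.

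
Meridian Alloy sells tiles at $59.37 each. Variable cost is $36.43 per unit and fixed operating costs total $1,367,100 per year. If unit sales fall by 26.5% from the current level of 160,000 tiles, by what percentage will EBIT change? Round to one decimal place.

Contribution at this volume is 160,000 × $22.94 = $3,670,400.00.
Operating income = contribution − fixed costs = $3,670,400.00 − $1,367,100 = $2,303,300.00.
So DOL = total CM / EBIT = $3,670,400.00 / $2,303,300.00 = 1.5935.
Operating income changes by 1.5935 × -26.5% = -42.2%.

-42.2%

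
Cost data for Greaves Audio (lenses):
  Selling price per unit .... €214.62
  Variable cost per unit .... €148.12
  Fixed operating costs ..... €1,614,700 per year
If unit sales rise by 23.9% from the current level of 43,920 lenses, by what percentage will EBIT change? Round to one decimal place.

Total contribution margin = 43,920 × €66.50 = €2,920,680.00.
EBIT = €2,920,680.00 − €1,614,700 = €1,305,980.00.
Degree of operating leverage = €2,920,680.00 / €1,305,980.00 = 2.2364.
So EBIT moves 2.2364 × (+23.9%) = +53.4%.

+53.4%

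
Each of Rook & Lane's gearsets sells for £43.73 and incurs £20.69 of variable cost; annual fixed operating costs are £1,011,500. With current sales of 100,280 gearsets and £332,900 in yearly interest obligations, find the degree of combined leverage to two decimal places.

Contribution at this volume is 100,280 × £23.04 = £2,310,451.20.
Operating income = contribution − fixed costs = £2,310,451.20 − £1,011,500 = £1,298,951.20. Interest = £332,900.00, so EBIT − I = £966,051.20.
DCL = contribution ÷ (EBIT − I) = £2,310,451.20 ÷ £966,051.20 = 2.3916.

2.39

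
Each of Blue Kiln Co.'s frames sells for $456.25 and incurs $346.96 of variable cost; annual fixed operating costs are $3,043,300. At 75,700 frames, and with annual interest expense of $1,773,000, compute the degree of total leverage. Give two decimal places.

2.39

At 75,700 units, contribution = 75,700 × $109.29 = $8,273,253.00.
EBIT = $8,273,253.00 − $3,043,300 = $5,229,953.00. Interest = $1,773,000.00, so EBIT − I = $3,456,953.00.
DCL = contribution ÷ (EBIT − I) = $8,273,253.00 ÷ $3,456,953.00 = 2.3932.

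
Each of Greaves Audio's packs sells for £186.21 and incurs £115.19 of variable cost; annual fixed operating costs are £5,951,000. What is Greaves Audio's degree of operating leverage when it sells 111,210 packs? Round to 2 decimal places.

Contribution at this volume is 111,210 × £71.02 = £7,898,134.20.
EBIT = £7,898,134.20 − £5,951,000 = £1,947,134.20.
Degree of operating leverage = £7,898,134.20 / £1,947,134.20 = 4.0563.

4.06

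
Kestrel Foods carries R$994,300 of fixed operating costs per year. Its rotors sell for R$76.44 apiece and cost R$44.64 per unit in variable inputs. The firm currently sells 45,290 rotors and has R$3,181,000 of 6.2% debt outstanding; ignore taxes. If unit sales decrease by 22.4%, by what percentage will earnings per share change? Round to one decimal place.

At 45,290 units, contribution = 45,290 × R$31.80 = R$1,440,222.00.
Subtracting fixed costs: EBIT = R$1,440,222.00 − R$994,300 = R$445,922.00.
Interest = R$197,222.00, so EBIT − I = R$248,700.00.
Degree of combined leverage = contribution ÷ (EBIT − I) = R$1,440,222.00 ÷ R$248,700.00 = 5.7910.
%ΔEPS = DCL × %ΔSales = 5.7910 × -22.4% = -129.7%.

-129.7%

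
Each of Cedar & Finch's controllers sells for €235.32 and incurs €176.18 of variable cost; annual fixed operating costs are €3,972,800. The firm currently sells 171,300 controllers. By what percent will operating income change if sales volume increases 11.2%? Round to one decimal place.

Total contribution margin = 171,300 × €59.14 = €10,130,682.00.
EBIT = €10,130,682.00 − €3,972,800 = €6,157,882.00.
Degree of operating leverage = €10,130,682.00 / €6,157,882.00 = 1.6452.
Operating income changes by 1.6452 × +11.2% = +18.4%.

+18.4%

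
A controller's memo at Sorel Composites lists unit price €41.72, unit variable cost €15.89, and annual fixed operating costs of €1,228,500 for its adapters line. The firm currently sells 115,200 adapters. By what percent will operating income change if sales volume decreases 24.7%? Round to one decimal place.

Total contribution margin = 115,200 × €25.83 = €2,975,616.00.
Operating income = contribution − fixed costs = €2,975,616.00 − €1,228,500 = €1,747,116.00.
Degree of operating leverage = €2,975,616.00 / €1,747,116.00 = 1.7032.
%ΔEBIT = DOL × %ΔSales = 1.7032 × -24.7% = -42.1%.

-42.1%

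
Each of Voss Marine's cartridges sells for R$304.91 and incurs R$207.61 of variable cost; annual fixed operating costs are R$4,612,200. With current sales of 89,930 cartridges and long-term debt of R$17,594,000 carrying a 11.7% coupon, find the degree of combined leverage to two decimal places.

4.21

Contribution at this volume is 89,930 × R$97.30 = R$8,750,189.00.
Subtracting fixed costs: EBIT = R$8,750,189.00 − R$4,612,200 = R$4,137,989.00. Interest = R$2,058,498.00, so EBIT − I = R$2,079,491.00.
DCL = contribution ÷ (EBIT − I) = R$8,750,189.00 ÷ R$2,079,491.00 = 4.2079.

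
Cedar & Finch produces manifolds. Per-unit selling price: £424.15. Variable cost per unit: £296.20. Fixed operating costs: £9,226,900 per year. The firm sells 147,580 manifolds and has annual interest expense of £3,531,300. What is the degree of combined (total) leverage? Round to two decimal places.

3.08

Total contribution margin = 147,580 × £127.95 = £18,882,861.00.
EBIT = £18,882,861.00 − £9,226,900 = £9,655,961.00. Interest = £3,531,300.00, so EBIT − I = £6,124,661.00.
Degree of total leverage = total CM / (EBIT − interest) = £18,882,861.00 / £6,124,661.00 = 3.0831.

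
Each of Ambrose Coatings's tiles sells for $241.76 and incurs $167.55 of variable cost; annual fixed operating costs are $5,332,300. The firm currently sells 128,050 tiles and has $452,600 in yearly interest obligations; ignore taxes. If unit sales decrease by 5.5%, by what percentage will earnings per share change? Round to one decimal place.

-14.1%

Total contribution margin = 128,050 × $74.21 = $9,502,590.50.
EBIT = $9,502,590.50 − $5,332,300 = $4,170,290.50.
Interest = $452,600.00, so EBIT − I = $3,717,690.50.
DCL = total CM / (EBIT − I) = $9,502,590.50 / $3,717,690.50 = 2.5560.
EPS therefore changes by 2.5560 × (-5.5%) = -14.1%.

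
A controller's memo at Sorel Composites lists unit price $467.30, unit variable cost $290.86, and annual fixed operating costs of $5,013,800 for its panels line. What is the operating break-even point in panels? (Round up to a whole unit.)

28,417 panels

Each unit contributes $467.30 − $290.86 = $176.44.
Break-even Q = $5,013,800 / $176.44 = 28,416.46 → 28,417 panels.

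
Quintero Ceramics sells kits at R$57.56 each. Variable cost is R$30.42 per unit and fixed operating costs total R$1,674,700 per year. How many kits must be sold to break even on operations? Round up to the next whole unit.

Each unit contributes R$57.56 − R$30.42 = R$27.14.
Units to break even: R$1,674,700 ÷ R$27.14 = 61,705.97, rounded up to 61,706.

61,706 kits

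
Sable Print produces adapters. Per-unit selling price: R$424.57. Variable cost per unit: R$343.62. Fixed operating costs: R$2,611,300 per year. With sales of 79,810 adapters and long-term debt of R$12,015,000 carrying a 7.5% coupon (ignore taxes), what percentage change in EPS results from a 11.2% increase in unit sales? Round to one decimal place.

Contribution at this volume is 79,810 × R$80.95 = R$6,460,619.50.
Subtracting fixed costs: EBIT = R$6,460,619.50 − R$2,611,300 = R$3,849,319.50.
After interest of R$901,125.00, pre-tax earnings = R$2,948,194.50.
DCL = total CM / (EBIT − I) = R$6,460,619.50 / R$2,948,194.50 = 2.1914.
EPS therefore changes by 2.1914 × (+11.2%) = +24.5%.

+24.5%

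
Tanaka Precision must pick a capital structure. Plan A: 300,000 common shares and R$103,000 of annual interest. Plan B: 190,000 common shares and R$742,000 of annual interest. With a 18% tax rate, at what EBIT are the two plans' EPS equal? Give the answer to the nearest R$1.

R$1,845,727

At indifference, (EBIT − 103,000)(1 − t)/300,000 = (EBIT − 742,000)(1 − t)/190,000.
The (1 − t) factor cancels: (EBIT − 103,000) × 190,000 = (EBIT − 742,000) × 300,000.
EBIT × (300,000 − 190,000) = 742,000 × 300,000 − 103,000 × 190,000 = 203,030,000,000, so EBIT = 203,030,000,000 ÷ 110,000 = 1,845,727.27.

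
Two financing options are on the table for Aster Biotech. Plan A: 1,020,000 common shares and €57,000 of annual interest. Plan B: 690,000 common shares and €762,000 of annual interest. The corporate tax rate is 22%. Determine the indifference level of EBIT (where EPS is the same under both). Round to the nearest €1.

€2,236,091

At indifference, (EBIT − 57,000)(1 − t)/1,020,000 = (EBIT − 762,000)(1 − t)/690,000.
The (1 − t) factor cancels: (EBIT − 57,000) × 690,000 = (EBIT − 762,000) × 1,020,000.
Solving, EBIT = (762,000·1,020,000 − 57,000·690,000) / (1,020,000 − 690,000) = 737,910,000,000 / 330,000 = 2,236,090.91.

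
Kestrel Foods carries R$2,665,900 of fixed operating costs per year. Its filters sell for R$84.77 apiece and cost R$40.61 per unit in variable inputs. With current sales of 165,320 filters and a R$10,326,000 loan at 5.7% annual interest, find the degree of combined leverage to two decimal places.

Contribution at this volume is 165,320 × R$44.16 = R$7,300,531.20.
EBIT = R$7,300,531.20 − R$2,665,900 = R$4,634,631.20. Interest = R$588,582.00, so EBIT − I = R$4,046,049.20.
DCL = contribution ÷ (EBIT − I) = R$7,300,531.20 ÷ R$4,046,049.20 = 1.8044.

1.80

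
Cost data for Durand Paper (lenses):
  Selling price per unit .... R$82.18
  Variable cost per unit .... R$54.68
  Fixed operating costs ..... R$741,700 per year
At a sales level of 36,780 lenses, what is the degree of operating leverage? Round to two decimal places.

3.75

At 36,780 units, contribution = 36,780 × R$27.50 = R$1,011,450.00.
EBIT = R$1,011,450.00 − R$741,700 = R$269,750.00.
Degree of operating leverage = R$1,011,450.00 / R$269,750.00 = 3.7496.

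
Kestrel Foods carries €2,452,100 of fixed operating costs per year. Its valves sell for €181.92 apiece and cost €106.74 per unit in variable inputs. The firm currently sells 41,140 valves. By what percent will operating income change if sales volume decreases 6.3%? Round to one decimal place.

At 41,140 units, contribution = 41,140 × €75.18 = €3,092,905.20.
EBIT = €3,092,905.20 − €2,452,100 = €640,805.20.
So DOL = total CM / EBIT = €3,092,905.20 / €640,805.20 = 4.8266.
Operating income changes by 4.8266 × -6.3% = -30.4%.

-30.4%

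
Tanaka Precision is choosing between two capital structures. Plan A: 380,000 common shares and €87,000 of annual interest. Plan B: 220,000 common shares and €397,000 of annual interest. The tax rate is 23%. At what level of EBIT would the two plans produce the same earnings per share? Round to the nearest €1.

Set EPS_A = EPS_B: (EBIT − €87,000)(1 − 0.23) ÷ 380,000 = (EBIT − €397,000)(1 − 0.23) ÷ 220,000.
The (1 − t) factor cancels: (EBIT − 87,000) × 220,000 = (EBIT − 397,000) × 380,000.
Solving, EBIT = (397,000·380,000 − 87,000·220,000) / (380,000 − 220,000) = 131,720,000,000 / 160,000 = 823,250.00.

€823,250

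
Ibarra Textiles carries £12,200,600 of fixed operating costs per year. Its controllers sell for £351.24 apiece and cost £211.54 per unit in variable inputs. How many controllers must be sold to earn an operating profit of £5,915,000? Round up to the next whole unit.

Contribution margin per unit = £351.24 − £211.54 = £139.70.
Need Q such that Q × £139.70 − £12,200,600 = £5,915,000, i.e. Q = £18,115,600 / £139.70 = 129,675.02 → 129,676.

129,676 controllers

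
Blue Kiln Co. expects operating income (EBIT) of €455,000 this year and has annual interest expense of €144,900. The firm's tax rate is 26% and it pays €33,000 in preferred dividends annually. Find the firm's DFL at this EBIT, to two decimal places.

1.71

Annual interest charges come to €144,900.00.
Preferred dividends grossed up pre-tax: €33,000 / (1 − 0.26) = €44,594.59.
DFL = EBIT ÷ [EBIT − I − D_p/(1−t)] = €455,000 ÷ [€455,000 − €144,900.00 − €44,594.59] = €455,000 ÷ €265,505.41 = 1.7137.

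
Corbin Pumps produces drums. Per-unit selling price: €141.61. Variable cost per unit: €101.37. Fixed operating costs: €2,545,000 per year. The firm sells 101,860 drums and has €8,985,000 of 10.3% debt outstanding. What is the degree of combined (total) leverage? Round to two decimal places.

Contribution at this volume is 101,860 × €40.24 = €4,098,846.40.
EBIT = €4,098,846.40 − €2,545,000 = €1,553,846.40. Interest = €925,455.00.
DOL = €4,098,846.40 ÷ €1,553,846.40 = 2.6379; DFL = €1,553,846.40 ÷ €628,391.40 = 2.4727.
DCL = DOL × DFL = 2.6379 × 2.4727 = 6.5227.

6.52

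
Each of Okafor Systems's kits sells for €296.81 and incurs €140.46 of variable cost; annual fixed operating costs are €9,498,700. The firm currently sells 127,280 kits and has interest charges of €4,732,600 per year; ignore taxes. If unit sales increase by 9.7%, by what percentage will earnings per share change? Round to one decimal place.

Contribution at this volume is 127,280 × €156.35 = €19,900,228.00.
EBIT = €19,900,228.00 − €9,498,700 = €10,401,528.00.
Interest = €4,732,600.00, so EBIT − I = €5,668,928.00.
DCL = total CM / (EBIT − I) = €19,900,228.00 / €5,668,928.00 = 3.5104.
EPS therefore changes by 3.5104 × (+9.7%) = +34.1%.

+34.1%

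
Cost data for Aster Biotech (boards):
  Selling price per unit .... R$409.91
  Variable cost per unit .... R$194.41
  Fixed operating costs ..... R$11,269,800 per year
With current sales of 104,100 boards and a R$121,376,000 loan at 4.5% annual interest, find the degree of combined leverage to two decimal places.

Total contribution margin = 104,100 × R$215.50 = R$22,433,550.00.
Operating income = contribution − fixed costs = R$22,433,550.00 − R$11,269,800 = R$11,163,750.00. Interest = R$5,461,920.00.
DOL = R$22,433,550.00 ÷ R$11,163,750.00 = 2.0095; DFL = R$11,163,750.00 ÷ R$5,701,830.00 = 1.9579.
DCL = DOL × DFL = 2.0095 × 1.9579 = 3.9344.

3.93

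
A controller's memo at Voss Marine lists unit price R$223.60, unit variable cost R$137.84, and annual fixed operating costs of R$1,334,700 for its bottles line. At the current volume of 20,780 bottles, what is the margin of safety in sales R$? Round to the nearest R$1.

Each unit contributes R$223.60 − R$137.84 = R$85.76. Break-even units = R$1,334,700 ÷ R$85.76 = 15,563.20; break-even revenue = 15,563.20 × R$223.60 = R$3,479,931.44.
Actual sales revenue = 20,780 × R$223.60 = R$4,646,408.00.
Margin of safety = R$4,646,408.00 − R$3,479,931.44 = R$1,166,477.

R$1,166,477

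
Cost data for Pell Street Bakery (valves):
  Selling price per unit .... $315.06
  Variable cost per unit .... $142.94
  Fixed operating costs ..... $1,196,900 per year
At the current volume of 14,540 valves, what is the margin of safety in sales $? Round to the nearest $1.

Each unit contributes $315.06 − $142.94 = $172.12. Break-even units = $1,196,900 ÷ $172.12 = 6,953.87; break-even revenue = 6,953.87 × $315.06 = $2,190,886.09.
Current sales = 14,540 × $315.06 = $4,580,972.40.
Margin of safety = $4,580,972.40 − $2,190,886.09 = $2,390,086.

$2,390,086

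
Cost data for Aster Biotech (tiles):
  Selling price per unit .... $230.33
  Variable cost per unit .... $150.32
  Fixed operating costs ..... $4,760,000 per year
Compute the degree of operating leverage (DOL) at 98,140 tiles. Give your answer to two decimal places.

2.54

Total contribution margin = 98,140 × $80.01 = $7,852,181.40.
Operating income = contribution − fixed costs = $7,852,181.40 − $4,760,000 = $3,092,181.40.
DOL = contribution ÷ EBIT = $7,852,181.40 ÷ $3,092,181.40 = 2.5394.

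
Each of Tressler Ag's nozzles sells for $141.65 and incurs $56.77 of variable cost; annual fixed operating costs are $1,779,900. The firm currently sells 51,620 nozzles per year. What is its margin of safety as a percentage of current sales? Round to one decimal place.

Each unit contributes $141.65 − $56.77 = $84.88. Break-even units = $1,779,900 ÷ $84.88 = 20,969.60; break-even revenue = 20,969.60 × $141.65 = $2,970,344.43.
Actual sales revenue = 51,620 × $141.65 = $7,311,973.00.
Margin of safety = ($7,311,973.00 − $2,970,344.43) ÷ $7,311,973.00 = 59.4%.

59.4%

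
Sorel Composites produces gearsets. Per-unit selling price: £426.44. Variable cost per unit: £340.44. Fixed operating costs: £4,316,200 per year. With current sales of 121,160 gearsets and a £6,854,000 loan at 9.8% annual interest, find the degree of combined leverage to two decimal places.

At 121,160 units, contribution = 121,160 × £86.00 = £10,419,760.00.
EBIT = £10,419,760.00 − £4,316,200 = £6,103,560.00. Interest = £671,692.00.
DOL = £10,419,760.00 ÷ £6,103,560.00 = 1.7072; DFL = £6,103,560.00 ÷ £5,431,868.00 = 1.1237.
Combined leverage = 1.7072 × 1.1237 = 1.9184.

1.92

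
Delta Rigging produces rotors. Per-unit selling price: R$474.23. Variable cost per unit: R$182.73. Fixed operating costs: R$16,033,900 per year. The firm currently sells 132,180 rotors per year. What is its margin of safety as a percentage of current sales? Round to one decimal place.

58.4%

Each unit contributes R$474.23 − R$182.73 = R$291.50. Break-even units = R$16,033,900 ÷ R$291.50 = 55,004.80; break-even revenue = 55,004.80 × R$474.23 = R$26,084,927.61.
Current sales = 132,180 × R$474.23 = R$62,683,721.40.
Margin of safety = (R$62,683,721.40 − R$26,084,927.61) ÷ R$62,683,721.40 = 58.4%.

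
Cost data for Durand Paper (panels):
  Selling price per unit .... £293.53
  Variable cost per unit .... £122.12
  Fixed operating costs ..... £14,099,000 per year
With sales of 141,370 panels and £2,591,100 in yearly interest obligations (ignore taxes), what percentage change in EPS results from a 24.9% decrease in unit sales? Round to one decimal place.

-80.0%

Total contribution margin = 141,370 × £171.41 = £24,232,231.70.
Subtracting fixed costs: EBIT = £24,232,231.70 − £14,099,000 = £10,133,231.70.
Interest = £2,591,100.00, so EBIT − I = £7,542,131.70.
DCL = total CM / (EBIT − I) = £24,232,231.70 / £7,542,131.70 = 3.2129.
EPS therefore changes by 3.2129 × (-24.9%) = -80.0%.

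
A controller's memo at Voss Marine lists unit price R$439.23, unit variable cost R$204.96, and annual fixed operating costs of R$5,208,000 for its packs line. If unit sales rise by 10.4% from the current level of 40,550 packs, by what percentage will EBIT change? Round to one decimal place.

Contribution at this volume is 40,550 × R$234.27 = R$9,499,648.50.
EBIT = R$9,499,648.50 − R$5,208,000 = R$4,291,648.50.
So DOL = total CM / EBIT = R$9,499,648.50 / R$4,291,648.50 = 2.2135.
%ΔEBIT = DOL × %ΔSales = 2.2135 × +10.4% = +23.0%.

+23.0%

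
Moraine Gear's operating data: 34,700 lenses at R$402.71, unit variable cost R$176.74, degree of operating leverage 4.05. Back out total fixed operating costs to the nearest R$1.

At 34,700 units, contribution = 34,700 × R$225.97 = R$7,841,159.00.
Since DOL = CM ÷ EBIT, EBIT = R$7,841,159.00 ÷ 4.05 = R$1,936,088.64.
Fixed costs = CM − EBIT = R$7,841,159.00 − R$1,936,088.64 = R$5,905,070.

R$5,905,070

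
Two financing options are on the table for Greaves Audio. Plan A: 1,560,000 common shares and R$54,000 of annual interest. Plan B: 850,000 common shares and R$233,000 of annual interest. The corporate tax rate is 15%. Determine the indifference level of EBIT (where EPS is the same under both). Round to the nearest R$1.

At indifference, (EBIT − 54,000)(1 − t)/1,560,000 = (EBIT − 233,000)(1 − t)/850,000.
Cancelling (1 − t) and cross-multiplying: 850,000·(EBIT − 54,000) = 1,560,000·(EBIT − 233,000).
EBIT × (1,560,000 − 850,000) = 233,000 × 1,560,000 − 54,000 × 850,000 = 317,580,000,000, so EBIT = 317,580,000,000 ÷ 710,000 = 447,295.77.

R$447,296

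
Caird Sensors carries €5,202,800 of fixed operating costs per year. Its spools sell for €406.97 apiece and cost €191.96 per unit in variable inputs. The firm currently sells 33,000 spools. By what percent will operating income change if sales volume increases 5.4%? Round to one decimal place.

Contribution at this volume is 33,000 × €215.01 = €7,095,330.00.
EBIT = €7,095,330.00 − €5,202,800 = €1,892,530.00.
DOL = contribution ÷ EBIT = €7,095,330.00 ÷ €1,892,530.00 = 3.7491.
Operating income changes by 3.7491 × +5.4% = +20.2%.

+20.2%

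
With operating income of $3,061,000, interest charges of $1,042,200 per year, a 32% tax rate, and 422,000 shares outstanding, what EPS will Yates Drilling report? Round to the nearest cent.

Interest = $1,042,200.00, so EBT = $3,061,000 − $1,042,200.00 = $2,018,800.00.
After tax at 32%: net income = $2,018,800.00 × 0.68 = $1,372,784.00.
EPS = $1,372,784.00 ÷ 422,000 = $3.25.

$3.25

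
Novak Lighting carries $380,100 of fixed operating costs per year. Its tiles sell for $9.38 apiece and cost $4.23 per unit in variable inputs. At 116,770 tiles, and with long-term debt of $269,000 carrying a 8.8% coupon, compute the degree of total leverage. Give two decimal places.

Contribution at this volume is 116,770 × $5.15 = $601,365.50.
EBIT = $601,365.50 − $380,100 = $221,265.50. Interest = $23,672.00.
DOL = $601,365.50 ÷ $221,265.50 = 2.7178; DFL = $221,265.50 ÷ $197,593.50 = 1.1198.
Combined leverage = 2.7178 × 1.1198 = 3.0434.

3.04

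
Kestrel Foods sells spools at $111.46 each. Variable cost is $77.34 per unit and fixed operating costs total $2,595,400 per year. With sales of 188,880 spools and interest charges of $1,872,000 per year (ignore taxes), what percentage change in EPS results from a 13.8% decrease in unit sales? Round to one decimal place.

Contribution at this volume is 188,880 × $34.12 = $6,444,585.60.
Operating income = contribution − fixed costs = $6,444,585.60 − $2,595,400 = $3,849,185.60.
Interest = $1,872,000.00, so EBIT − I = $1,977,185.60.
DCL = total CM / (EBIT − I) = $6,444,585.60 / $1,977,185.60 = 3.2595.
EPS therefore changes by 3.2595 × (-13.8%) = -45.0%.

-45.0%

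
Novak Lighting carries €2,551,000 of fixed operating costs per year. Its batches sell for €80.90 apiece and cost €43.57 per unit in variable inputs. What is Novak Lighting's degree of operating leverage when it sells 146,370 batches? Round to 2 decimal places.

Total contribution margin = 146,370 × €37.33 = €5,463,992.10.
EBIT = €5,463,992.10 − €2,551,000 = €2,912,992.10.
So DOL = total CM / EBIT = €5,463,992.10 / €2,912,992.10 = 1.8757.

1.88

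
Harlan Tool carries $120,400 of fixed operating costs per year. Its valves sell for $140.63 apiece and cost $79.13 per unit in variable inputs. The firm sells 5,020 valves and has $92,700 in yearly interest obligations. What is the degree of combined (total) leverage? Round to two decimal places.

Contribution at this volume is 5,020 × $61.50 = $308,730.00.
EBIT = $308,730.00 − $120,400 = $188,330.00. Interest = $92,700.00, so EBIT − I = $95,630.00.
Degree of total leverage = total CM / (EBIT − interest) = $308,730.00 / $95,630.00 = 3.2284.

3.23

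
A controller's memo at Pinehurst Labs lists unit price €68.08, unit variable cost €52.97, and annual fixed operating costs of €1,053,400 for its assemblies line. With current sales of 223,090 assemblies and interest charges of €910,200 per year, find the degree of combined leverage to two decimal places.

At 223,090 units, contribution = 223,090 × €15.11 = €3,370,889.90.
EBIT = €3,370,889.90 − €1,053,400 = €2,317,489.90. Interest = €910,200.00, so EBIT − I = €1,407,289.90.
DCL = contribution ÷ (EBIT − I) = €3,370,889.90 ÷ €1,407,289.90 = 2.3953.

2.40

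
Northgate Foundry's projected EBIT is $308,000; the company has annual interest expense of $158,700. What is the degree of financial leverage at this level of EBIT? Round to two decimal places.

Annual interest charges come to $158,700.00.
Degree of financial leverage = EBIT / (EBIT − interest) = $308,000 / $149,300.00 = 2.0630.

2.06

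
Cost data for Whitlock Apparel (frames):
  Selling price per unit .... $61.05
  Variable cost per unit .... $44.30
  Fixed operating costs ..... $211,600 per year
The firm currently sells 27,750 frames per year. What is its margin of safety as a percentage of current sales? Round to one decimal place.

Each unit contributes $61.05 − $44.30 = $16.75. Break-even units = $211,600 ÷ $16.75 = 12,632.84; break-even revenue = 12,632.84 × $61.05 = $771,234.63.
Current sales = 27,750 × $61.05 = $1,694,137.50.
Margin of safety = ($1,694,137.50 − $771,234.63) ÷ $1,694,137.50 = 54.5%.

54.5%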